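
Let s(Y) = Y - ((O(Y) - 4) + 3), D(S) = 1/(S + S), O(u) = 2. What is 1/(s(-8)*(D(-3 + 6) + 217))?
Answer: -2/3909 ≈ -0.00051164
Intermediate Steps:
D(S) = 1/(2*S)
s(Y) = -1 + Y (s(Y) = Y - ((2 - 4) + 3) = Y - (-2 + 3) = Y - 1*1 = Y - 1 = -1 + Y)
1/(s(-8)*(D(-3 + 6) + 217)) = 1/((-1 - 8)*(1/(2*(-3 + 6)) + 217)) = 1/(-9*((1/2)/3 + 217)) = 1/(-9*((1/2)*(1/3) + 217)) = 1/(-9*(1/6 + 217)) = 1/(-9*1303/6) = 1/(-3909/2) = -2/3909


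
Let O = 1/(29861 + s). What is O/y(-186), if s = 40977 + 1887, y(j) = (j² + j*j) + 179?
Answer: 1/5045005975 ≈ 1.9822e-10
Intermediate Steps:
y(j) = 179 + 2*j² (y(j) = (j² + j²) + 179 = 2*j² + 179 = 179 + 2*j²)
s = 42864
O = 1/72725 (O = 1/(29861 + 42864) = 1/72725 ≈ 1.3750e-5)
O/y(-186) = 1/(72725*(179 + 2*(-186)²)) = 1/(72725*(179 + 2*34596)) = 1/(72725*(179 + 69192)) = (1/72725)/69371 = (1/72725)*(1/69371) = 1/5045005975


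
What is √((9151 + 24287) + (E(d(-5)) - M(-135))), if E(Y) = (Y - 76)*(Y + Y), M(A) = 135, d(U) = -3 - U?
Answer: √33007 ≈ 181.68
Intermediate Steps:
E(Y) = 2*Y*(-76 + Y) (E(Y) = (-76 + Y)*(2*Y) = 2*Y*(-76 + Y))
√((9151 + 24287) + (E(d(-5)) - M(-135))) = √((9151 + 24287) + (2*(-3 - 1*(-5))*(-76 + (-3 - 1*(-5))) - 1*135)) = √(33438 + (2*(-3 + 5)*(-76 + (-3 + 5)) - 135)) = √(33438 + (2*2*(-76 + 2) - 135)) = √(33438 + (2*2*(-74) - 135)) = √(33438 + (-296 - 135)) = √(33438 - 431) = √33007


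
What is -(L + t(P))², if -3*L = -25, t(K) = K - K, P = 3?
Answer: -625/9 ≈ -69.444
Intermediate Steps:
t(K) = 0
L = 25/3 (L = -⅓*(-25) = 25/3 ≈ 8.3333)
-(L + t(P))² = -(25/3 + 0)² = -(25/3)² = -1*625/9 = -625/9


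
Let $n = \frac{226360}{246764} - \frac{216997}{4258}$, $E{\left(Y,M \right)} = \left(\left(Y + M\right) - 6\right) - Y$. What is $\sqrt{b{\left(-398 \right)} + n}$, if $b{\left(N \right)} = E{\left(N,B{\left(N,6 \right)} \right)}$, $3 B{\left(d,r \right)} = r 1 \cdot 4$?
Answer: $\frac{993 i \sqrt{68613160778}}{37525754} \approx 6.9314 i$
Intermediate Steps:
$B{\left(d,r \right)} = \frac{4 r}{3}$ ($B{\left(d,r \right)} = \frac{r 1 \cdot 4}{3} = \frac{r 4}{3} = \frac{4 r}{3}$)
$E{\left(Y,M \right)} = -6 + M$ ($E{\left(Y,M \right)} = \left(\left(M + Y\right) - 6\right) - Y = \left(-6 + M + Y\right) - Y = -6 + M$)
$b{\left(N \right)} = 2$ ($b{\left(N \right)} = -6 + \frac{4}{3} \cdot 6 = -6 + 8 = 2$)
$n = - \frac{13145801707}{262680278}$ ($n = 226360 \cdot \frac{1}{246764} - \frac{216997}{4258} = \frac{56590}{61691} - \frac{216997}{4258} = - \frac{13145801707}{262680278} \approx -50.045$)
$\sqrt{b{\left(-398 \right)} + n} = \sqrt{2 - \frac{13145801707}{262680278}} = \sqrt{- \frac{12620441151}{262680278}} = \frac{993 i \sqrt{68613160778}}{37525754}$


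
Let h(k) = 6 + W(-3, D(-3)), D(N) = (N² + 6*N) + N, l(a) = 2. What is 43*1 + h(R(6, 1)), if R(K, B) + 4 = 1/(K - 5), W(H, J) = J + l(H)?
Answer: 39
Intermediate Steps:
D(N) = N² + 7*N
W(H, J) = 2 + J (W(H, J) = J + 2 = 2 + J)
R(K, B) = -4 + 1/(-5 + K) (R(K, B) = -4 + 1/(K - 5) = -4 + 1/(-5 + K))
h(k) = -4 (h(k) = 6 + (2 - 3*(7 - 3)) = 6 + (2 - 3*4) = 6 + (2 - 12) = 6 - 10 = -4)
43*1 + h(R(6, 1)) = 43*1 - 4 = 43 - 4 = 39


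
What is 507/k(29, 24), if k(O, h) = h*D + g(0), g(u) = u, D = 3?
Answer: 169/24 ≈ 7.0417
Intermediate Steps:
k(O, h) = 3*h (k(O, h) = h*3 + 0 = 3*h + 0 = 3*h)
507/k(29, 24) = 507/((3*24)) = 507/72 = 507*(1/72) = 169/24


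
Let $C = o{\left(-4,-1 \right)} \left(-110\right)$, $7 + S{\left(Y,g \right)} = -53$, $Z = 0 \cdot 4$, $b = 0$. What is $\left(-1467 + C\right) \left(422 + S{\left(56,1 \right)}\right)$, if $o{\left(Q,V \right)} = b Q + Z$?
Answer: $-531054$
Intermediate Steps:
$Z = 0$
$S{\left(Y,g \right)} = -60$ ($S{\left(Y,g \right)} = -7 - 53 = -60$)
$o{\left(Q,V \right)} = 0$ ($o{\left(Q,V \right)} = 0 Q + 0 = 0 + 0 = 0$)
$C = 0$ ($C = 0 \left(-110\right) = 0$)
$\left(-1467 + C\right) \left(422 + S{\left(56,1 \right)}\right) = \left(-1467 + 0\right) \left(422 - 60\right) = \left(-1467\right) 362 = -531054$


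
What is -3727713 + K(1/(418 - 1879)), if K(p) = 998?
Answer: -3726715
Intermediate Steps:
-3727713 + K(1/(418 - 1879)) = -3727713 + 998 = -3726715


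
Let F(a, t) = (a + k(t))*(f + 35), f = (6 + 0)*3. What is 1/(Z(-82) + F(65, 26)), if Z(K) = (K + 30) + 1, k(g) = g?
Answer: 1/4772 ≈ 0.00020956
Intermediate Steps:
f = 18 (f = 6*3 = 18)
Z(K) = 31 + K (Z(K) = (30 + K) + 1 = 31 + K)
F(a, t) = 53*a + 53*t (F(a, t) = (a + t)*(18 + 35) = (a + t)*53 = 53*a + 53*t)
1/(Z(-82) + F(65, 26)) = 1/((31 - 82) + (53*65 + 53*26)) = 1/(-51 + (3445 + 1378)) = 1/(-51 + 4823) = 1/4772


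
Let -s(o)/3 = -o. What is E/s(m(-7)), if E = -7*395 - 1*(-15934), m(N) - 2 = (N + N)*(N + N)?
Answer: 13169/594 ≈ 22.170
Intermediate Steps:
m(N) = 2 + 4*N**2 (m(N) = 2 + (N + N)*(N + N) = 2 + (2*N)*(2*N) = 2 + 4*N**2)
E = 13169 (E = -2765 + 15934 = 13169)
s(o) = 3*o (s(o) = -(-3)*o = 3*o)
E/s(m(-7)) = 13169/((3*(2 + 4*(-7)**2))) = 13169/((3*(2 + 4*49))) = 13169/((3*(2 + 196))) = 13169/((3*198)) = 13169/594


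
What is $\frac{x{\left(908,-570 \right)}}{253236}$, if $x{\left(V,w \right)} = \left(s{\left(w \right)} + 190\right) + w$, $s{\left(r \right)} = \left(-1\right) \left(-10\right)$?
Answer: $- \frac{185}{126618} \approx -0.0014611$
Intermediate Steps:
$s{\left(r \right)} = 10$
$x{\left(V,w \right)} = 200 + w$ ($x{\left(V,w \right)} = \left(10 + 190\right) + w = 200 + w$)
$\frac{x{\left(908,-570 \right)}}{253236} = \frac{200 - 570}{253236} = \left(-370\right) \frac{1}{253236} = - \frac{185}{126618}$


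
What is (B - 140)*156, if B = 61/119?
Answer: -2589444/119 ≈ -21760.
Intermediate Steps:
B = 61/119 (B = 61*(1/119) = 61/119 ≈ 0.51260)
(B - 140)*156 = (61/119 - 140)*156 = -16599/119*156 = -2589444/119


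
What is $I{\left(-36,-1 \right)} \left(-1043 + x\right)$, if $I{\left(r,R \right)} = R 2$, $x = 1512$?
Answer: $-938$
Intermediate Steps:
$I{\left(r,R \right)} = 2 R$
$I{\left(-36,-1 \right)} \left(-1043 + x\right) = 2 \left(-1\right) \left(-1043 + 1512\right) = \left(-2\right) 469 = -938$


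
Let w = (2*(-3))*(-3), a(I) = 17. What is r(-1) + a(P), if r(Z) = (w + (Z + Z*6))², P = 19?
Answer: 138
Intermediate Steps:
w = 18 (w = -6*(-3) = 18)
r(Z) = (18 + 7*Z)² (r(Z) = (18 + (Z + Z*6))² = (18 + (Z + 6*Z))² = (18 + 7*Z)²)
r(-1) + a(P) = (18 + 7*(-1))² + 17 = (18 - 7)² + 17 = 11² + 17 = 121 + 17 = 138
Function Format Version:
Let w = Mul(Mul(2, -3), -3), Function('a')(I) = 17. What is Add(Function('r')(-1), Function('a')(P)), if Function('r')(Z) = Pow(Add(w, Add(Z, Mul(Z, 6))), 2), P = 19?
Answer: 138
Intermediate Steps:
w = 18 (w = Mul(-6, -3) = 18)
Function('r')(Z) = Pow(Add(18, Mul(7, Z)), 2) (Function('r')(Z) = Pow(Add(18, Add(Z, Mul(Z, 6))), 2) = Pow(Add(18, Add(Z, Mul(6, Z))), 2) = Pow(Add(18, Mul(7, Z)), 2))
Add(Function('r')(-1), Function('a')(P)) = Add(Pow(Add(18, Mul(7, -1)), 2), 17) = Add(Pow(Add(18, -7), 2), 17) = Add(Pow(11, 2), 17) = Add(121, 17) = 138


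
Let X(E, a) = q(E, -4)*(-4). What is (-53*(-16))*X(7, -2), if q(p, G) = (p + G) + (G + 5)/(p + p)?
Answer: -72928/7 ≈ -10418.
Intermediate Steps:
q(p, G) = G + p + (5 + G)/(2*p) (q(p, G) = (G + p) + (5 + G)/((2*p)) = (G + p) + (5 + G)*(1/(2*p)) = (G + p) + (5 + G)/(2*p) = G + p + (5 + G)/(2*p))
X(E, a) = -2*(1 + 2*E*(-4 + E))/E (X(E, a) = ((5 - 4 + 2*E*(-4 + E))/(2*E))*(-4) = ((1 + 2*E*(-4 + E))/(2*E))*(-4) = -2*(1 + 2*E*(-4 + E))/E)
(-53*(-16))*X(7, -2) = (-53*(-16))*(16 - 4*7 - 2/7) = 848*(16 - 28 - 2*⅐) = 848*(16 - 28 - 2/7) = 848*(-86/7) = -72928/7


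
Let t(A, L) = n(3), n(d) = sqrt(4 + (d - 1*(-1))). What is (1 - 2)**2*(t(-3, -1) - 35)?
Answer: -35 + 2*sqrt(2) ≈ -32.172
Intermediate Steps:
n(d) = sqrt(5 + d) (n(d) = sqrt(4 + (d + 1)) = sqrt(4 + (1 + d)) = sqrt(5 + d))
t(A, L) = 2*sqrt(2) (t(A, L) = sqrt(5 + 3) = sqrt(8) = 2*sqrt(2))
(1 - 2)**2*(t(-3, -1) - 35) = (1 - 2)**2*(2*sqrt(2) - 35) = (-1)**2*(-35 + 2*sqrt(2)) = 1*(-35 + 2*sqrt(2)) = -35 + 2*sqrt(2)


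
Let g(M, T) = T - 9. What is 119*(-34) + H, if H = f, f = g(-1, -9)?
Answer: -4064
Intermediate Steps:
g(M, T) = -9 + T
f = -18 (f = -9 - 9 = -18)
H = -18
119*(-34) + H = 119*(-34) - 18 = -4046 - 18 = -4064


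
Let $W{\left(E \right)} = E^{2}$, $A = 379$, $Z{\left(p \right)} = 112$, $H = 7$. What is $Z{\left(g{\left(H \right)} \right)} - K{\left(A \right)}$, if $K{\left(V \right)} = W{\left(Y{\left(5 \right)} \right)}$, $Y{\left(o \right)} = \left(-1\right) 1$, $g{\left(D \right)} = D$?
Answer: $111$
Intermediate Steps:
$Y{\left(o \right)} = -1$
$K{\left(V \right)} = 1$ ($K{\left(V \right)} = \left(-1\right)^{2} = 1$)
$Z{\left(g{\left(H \right)} \right)} - K{\left(A \right)} = 112 - 1 = 111$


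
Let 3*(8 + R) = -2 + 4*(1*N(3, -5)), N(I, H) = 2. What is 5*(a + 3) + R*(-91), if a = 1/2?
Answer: 1127/2 ≈ 563.50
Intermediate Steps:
a = 1/2 ≈ 0.50000
R = -6 (R = -8 + (-2 + 4*(1*2))/3 = -8 + (-2 + 4*2)/3 = -8 + (-2 + 8)/3 = -8 + (1/3)*6 = -8 + 2 = -6)
5*(a + 3) + R*(-91) = 5*(1/2 + 3) - 6*(-91) = 5*(7/2) + 546 = 35/2 + 546 = 1127/2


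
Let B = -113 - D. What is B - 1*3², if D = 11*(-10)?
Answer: -12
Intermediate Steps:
D = -110
B = -3 (B = -113 - 1*(-110) = -113 + 110 = -3)
B - 1*3² = -3 - 1*3² = -3 - 1*9 = -3 - 9 = -12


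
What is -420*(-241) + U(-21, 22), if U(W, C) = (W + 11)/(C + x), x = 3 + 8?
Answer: 3340250/33 ≈ 1.0122e+5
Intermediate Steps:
x = 11
U(W, C) = (11 + W)/(11 + C) (U(W, C) = (W + 11)/(C + 11) = (11 + W)/(11 + C))
-420*(-241) + U(-21, 22) = -420*(-241) + (11 - 21)/(11 + 22) = 101220 - 10/33 = 3340250/33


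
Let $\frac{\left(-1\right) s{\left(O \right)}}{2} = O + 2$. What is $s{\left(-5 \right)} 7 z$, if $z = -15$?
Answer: $-630$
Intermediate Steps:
$s{\left(O \right)} = -4 - 2 O$ ($s{\left(O \right)} = - 2 \left(O + 2\right) = - 2 \left(2 + O\right) = -4 - 2 O$)
$s{\left(-5 \right)} 7 z = \left(-4 - -10\right) 7 \left(-15\right) = \left(-4 + 10\right) 7 \left(-15\right) = 6 \cdot 7 \left(-15\right) = 42 \left(-15\right) = -630$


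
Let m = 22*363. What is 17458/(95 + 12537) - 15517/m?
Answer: -14147789/25219788 ≈ -0.56098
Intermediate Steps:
m = 7986
17458/(95 + 12537) - 15517/m = 17458/(95 + 12537) - 15517/7986 = 17458/12632 - 15517*1/7986 = 17458*(1/12632) - 15517/7986 = 8729/6316 - 15517/7986 = -14147789/25219788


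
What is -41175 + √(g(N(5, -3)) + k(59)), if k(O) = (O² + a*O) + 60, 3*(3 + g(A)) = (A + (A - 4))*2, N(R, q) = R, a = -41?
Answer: -41175 + √1123 ≈ -41142.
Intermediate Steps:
g(A) = -17/3 + 4*A/3 (g(A) = -3 + ((A + (A - 4))*2)/3 = -3 + ((A + (-4 + A))*2)/3 = -3 + ((-4 + 2*A)*2)/3 = -3 + (-8 + 4*A)/3 = -3 + (-8/3 + 4*A/3) = -17/3 + 4*A/3)
k(O) = 60 + O² - 41*O (k(O) = (O² - 41*O) + 60 = 60 + O² - 41*O)
-41175 + √(g(N(5, -3)) + k(59)) = -41175 + √((-17/3 + (4/3)*5) + (60 + 59² - 41*59)) = -41175 + √((-17/3 + 20/3) + (60 + 3481 - 2419)) = -41175 + √(1 + 1122) = -41175 + √1123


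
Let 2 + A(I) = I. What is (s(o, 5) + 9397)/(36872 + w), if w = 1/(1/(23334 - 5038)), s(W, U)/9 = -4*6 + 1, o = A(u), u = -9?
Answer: 4595/27584 ≈ 0.16658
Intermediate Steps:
A(I) = -2 + I
o = -11 (o = -2 - 9 = -11)
s(W, U) = -207 (s(W, U) = 9*(-4*6 + 1) = 9*(-24 + 1) = 9*(-23) = -207)
w = 18296 (w = 1/(1/18296) = 18296)
(s(o, 5) + 9397)/(36872 + w) = (-207 + 9397)/(36872 + 18296) = 9190/55168 = 9190*(1/55168) = 4595/27584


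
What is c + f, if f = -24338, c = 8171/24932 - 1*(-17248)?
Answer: -176759709/24932 ≈ -7089.7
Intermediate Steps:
c = 430035307/24932 (c = 8171*(1/24932) + 17248 = 8171/24932 + 17248 = 430035307/24932 ≈ 17248.)
c + f = 430035307/24932 - 24338 = -176759709/24932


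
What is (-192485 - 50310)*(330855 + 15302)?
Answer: -84045188815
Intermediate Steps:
(-192485 - 50310)*(330855 + 15302) = -242795*346157 = -84045188815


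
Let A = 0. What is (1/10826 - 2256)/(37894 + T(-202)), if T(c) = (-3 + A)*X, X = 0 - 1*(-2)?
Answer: -24423455/410175488 ≈ -0.059544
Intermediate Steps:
X = 2 (X = 0 + 2 = 2)
T(c) = -6 (T(c) = (-3 + 0)*2 = -3*2 = -6)
(1/10826 - 2256)/(37894 + T(-202)) = (1/10826 - 2256)/(37894 - 6) = (1/10826 - 2256)/37888 = -24423455/10826*1/37888 = -24423455/410175488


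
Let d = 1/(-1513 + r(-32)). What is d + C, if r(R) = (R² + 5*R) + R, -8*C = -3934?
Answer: 1339523/2724 ≈ 491.75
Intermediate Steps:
C = 1967/4 (C = -⅛*(-3934) = 1967/4 ≈ 491.75)
r(R) = R² + 6*R
d = -1/681 (d = 1/(-1513 - 32*(6 - 32)) = 1/(-1513 - 32*(-26)) = 1/(-1513 + 832) = 1/(-681) = -1/681 ≈ -0.0014684)
d + C = -1/681 + 1967/4 = 1339523/2724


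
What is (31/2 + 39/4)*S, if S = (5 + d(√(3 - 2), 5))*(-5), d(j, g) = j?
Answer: -1515/2 ≈ -757.50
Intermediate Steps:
S = -30 (S = (5 + √(3 - 2))*(-5) = (5 + √1)*(-5) = (5 + 1)*(-5) = 6*(-5) = -30)
(31/2 + 39/4)*S = (31/2 + 39/4)*(-30) = (101/4)*(-30) = -1515/2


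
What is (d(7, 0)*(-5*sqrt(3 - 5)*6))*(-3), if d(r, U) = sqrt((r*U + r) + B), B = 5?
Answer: 180*I*sqrt(6) ≈ 440.91*I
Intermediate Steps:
d(r, U) = sqrt(5 + r + U*r) (d(r, U) = sqrt((r*U + r) + 5) = sqrt((U*r + r) + 5) = sqrt((r + U*r) + 5) = sqrt(5 + r + U*r))
(d(7, 0)*(-5*sqrt(3 - 5)*6))*(-3) = (sqrt(5 + 7 + 0*7)*(-5*sqrt(3 - 5)*6))*(-3) = (sqrt(5 + 7 + 0)*(-5*I*sqrt(2)*6))*(-3) = (sqrt(12)*(-5*I*sqrt(2)*6))*(-3) = ((2*sqrt(3))*(-5*I*sqrt(2)*6))*(-3) = ((2*sqrt(3))*(-30*I*sqrt(2)))*(-3) = -60*I*sqrt(6)*(-3) = 180*I*sqrt(6)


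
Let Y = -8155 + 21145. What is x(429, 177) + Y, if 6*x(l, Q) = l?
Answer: 26123/2 ≈ 13062.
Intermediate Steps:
x(l, Q) = l/6
Y = 12990
x(429, 177) + Y = (⅙)*429 + 12990 = 143/2 + 12990 = 26123/2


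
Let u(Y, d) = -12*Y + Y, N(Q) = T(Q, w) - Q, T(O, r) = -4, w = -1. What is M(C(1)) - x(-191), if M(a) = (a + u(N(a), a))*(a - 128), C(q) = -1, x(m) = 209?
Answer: -4337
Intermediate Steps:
N(Q) = -4 - Q
u(Y, d) = -11*Y
M(a) = (-128 + a)*(44 + 12*a) (M(a) = (a - 11*(-4 - a))*(a - 128) = (a + (44 + 11*a))*(-128 + a) = (44 + 12*a)*(-128 + a) = (-128 + a)*(44 + 12*a))
M(C(1)) - x(-191) = (-5632 - 1492*(-1) + 12*(-1)²) - 1*209 = (-5632 + 1492 + 12*1) - 209 = (-5632 + 1492 + 12) - 209 = -4128 - 209 = -4337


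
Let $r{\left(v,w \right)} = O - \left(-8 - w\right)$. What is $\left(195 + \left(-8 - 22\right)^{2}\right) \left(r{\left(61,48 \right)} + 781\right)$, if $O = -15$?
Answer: $900090$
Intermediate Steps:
$r{\left(v,w \right)} = -7 + w$ ($r{\left(v,w \right)} = -15 - \left(-8 - w\right) = -15 + \left(8 + w\right) = -7 + w$)
$\left(195 + \left(-8 - 22\right)^{2}\right) \left(r{\left(61,48 \right)} + 781\right) = \left(195 + \left(-8 - 22\right)^{2}\right) \left(\left(-7 + 48\right) + 781\right) = \left(195 + \left(-30\right)^{2}\right) \left(41 + 781\right) = \left(195 + 900\right) 822 = 1095 \cdot 822 = 900090$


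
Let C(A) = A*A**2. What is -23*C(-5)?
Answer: 2875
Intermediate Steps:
C(A) = A**3
-23*C(-5) = -23*(-5)**3 = -23*(-125) = 2875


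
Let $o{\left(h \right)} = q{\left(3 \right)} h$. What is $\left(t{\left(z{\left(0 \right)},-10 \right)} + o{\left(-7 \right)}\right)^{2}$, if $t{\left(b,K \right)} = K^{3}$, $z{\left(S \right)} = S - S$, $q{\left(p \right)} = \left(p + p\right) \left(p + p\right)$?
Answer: $1567504$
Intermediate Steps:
$q{\left(p \right)} = 4 p^{2}$ ($q{\left(p \right)} = 2 p 2 p = 4 p^{2}$)
$z{\left(S \right)} = 0$
$o{\left(h \right)} = 36 h$ ($o{\left(h \right)} = 4 \cdot 3^{2} h = 4 \cdot 9 h = 36 h$)
$\left(t{\left(z{\left(0 \right)},-10 \right)} + o{\left(-7 \right)}\right)^{2} = \left(\left(-10\right)^{3} + 36 \left(-7\right)\right)^{2} = \left(-1000 - 252\right)^{2} = \left(-1252\right)^{2} = 1567504$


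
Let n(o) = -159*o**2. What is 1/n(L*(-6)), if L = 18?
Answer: -1/1854576 ≈ -5.3921e-7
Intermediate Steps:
1/n(L*(-6)) = 1/(-159*(18*(-6))**2) = 1/(-159*(-108)**2) = 1/(-159*11664) = 1/(-1854576) = -1/1854576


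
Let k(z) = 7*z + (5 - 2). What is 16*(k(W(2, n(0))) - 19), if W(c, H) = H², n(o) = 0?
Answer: -256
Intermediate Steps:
k(z) = 3 + 7*z (k(z) = 7*z + 3 = 3 + 7*z)
16*(k(W(2, n(0))) - 19) = 16*((3 + 7*0²) - 19) = 16*((3 + 7*0) - 19) = 16*((3 + 0) - 19) = 16*(3 - 19) = 16*(-16) = -256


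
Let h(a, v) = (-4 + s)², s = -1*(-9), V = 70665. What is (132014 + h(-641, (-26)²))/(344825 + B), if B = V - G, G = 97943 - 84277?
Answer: 132039/401824 ≈ 0.32860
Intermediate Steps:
G = 13666
s = 9
h(a, v) = 25 (h(a, v) = (-4 + 9)² = 5² = 25)
B = 56999 (B = 70665 - 1*13666 = 70665 - 13666 = 56999)
(132014 + h(-641, (-26)²))/(344825 + B) = (132014 + 25)/(344825 + 56999) = 132039/401824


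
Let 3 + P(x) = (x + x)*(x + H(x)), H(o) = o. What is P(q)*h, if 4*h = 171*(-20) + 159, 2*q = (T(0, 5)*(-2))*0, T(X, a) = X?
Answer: 9783/4 ≈ 2445.8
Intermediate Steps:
q = 0 (q = ((0*(-2))*0)/2 = (0*0)/2 = (½)*0 = 0)
P(x) = -3 + 4*x² (P(x) = -3 + (x + x)*(x + x) = -3 + (2*x)*(2*x) = -3 + 4*x²)
h = -3261/4 (h = (171*(-20) + 159)/4 = (-3420 + 159)/4 = (¼)*(-3261) = -3261/4 ≈ -815.25)
P(q)*h = (-3 + 4*0²)*(-3261/4) = (-3 + 4*0)*(-3261/4) = (-3 + 0)*(-3261/4) = -3*(-3261/4) = 9783/4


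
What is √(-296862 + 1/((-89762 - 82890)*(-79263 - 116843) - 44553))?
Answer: I*√340312934602002896084054063/33858048559 ≈ 544.85*I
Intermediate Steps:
√(-296862 + 1/((-89762 - 82890)*(-79263 - 116843) - 44553)) = √(-296862 + 1/(-172652*(-196106) - 44553)) = √(-296862 + 1/(33858093112 - 44553)) = √(-296862 + 1/33858048559) = √(-10051168011321857/33858048559) = I*√340312934602002896084054063/33858048559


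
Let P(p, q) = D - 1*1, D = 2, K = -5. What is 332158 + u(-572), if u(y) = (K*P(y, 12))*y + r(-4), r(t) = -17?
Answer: 335001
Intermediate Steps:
P(p, q) = 1 (P(p, q) = 2 - 1*1 = 2 - 1 = 1)
u(y) = -17 - 5*y (u(y) = (-5*1)*y - 17 = -5*y - 17 = -17 - 5*y)
332158 + u(-572) = 332158 + (-17 - 5*(-572)) = 332158 + (-17 + 2860) = 332158 + 2843 = 335001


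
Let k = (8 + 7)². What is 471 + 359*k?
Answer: 81246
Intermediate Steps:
k = 225 (k = 15² = 225)
471 + 359*k = 471 + 359*225 = 471 + 80775 = 81246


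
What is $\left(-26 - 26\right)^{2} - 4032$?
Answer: $-1328$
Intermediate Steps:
$\left(-26 - 26\right)^{2} - 4032 = \left(-52\right)^{2} - 4032 = 2704 - 4032 = -1328$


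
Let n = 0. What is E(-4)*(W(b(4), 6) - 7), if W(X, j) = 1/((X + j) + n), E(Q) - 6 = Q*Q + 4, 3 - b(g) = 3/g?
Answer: -5902/33 ≈ -178.85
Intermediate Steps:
b(g) = 3 - 3/g
E(Q) = 10 + Q**2 (E(Q) = 6 + (Q*Q + 4) = 6 + (Q**2 + 4) = 6 + (4 + Q**2) = 10 + Q**2)
W(X, j) = 1/(X + j) (W(X, j) = 1/((X + j) + 0) = 1/(X + j))
E(-4)*(W(b(4), 6) - 7) = (10 + (-4)**2)*(1/((3 - 3/4) + 6) - 7) = (10 + 16)*(1/((3 - 3*1/4) + 6) - 7) = 26*(1/((3 - 3/4) + 6) - 7) = 26*(1/(9/4 + 6) - 7) = 26*(1/(33/4) - 7) = 26*(4/33 - 7) = 26*(-227/33) = -5902/33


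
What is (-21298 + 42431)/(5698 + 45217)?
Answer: 21133/50915 ≈ 0.41506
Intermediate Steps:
(-21298 + 42431)/(5698 + 45217) = 21133/50915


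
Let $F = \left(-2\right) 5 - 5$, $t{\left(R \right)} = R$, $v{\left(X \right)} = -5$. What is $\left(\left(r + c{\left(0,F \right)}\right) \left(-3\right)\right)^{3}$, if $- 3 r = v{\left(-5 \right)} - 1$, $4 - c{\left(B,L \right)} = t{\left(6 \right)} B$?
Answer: $-5832$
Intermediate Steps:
$F = -15$ ($F = -10 - 5 = -15$)
$c{\left(B,L \right)} = 4 - 6 B$
$r = 2$ ($r = - \frac{-5 - 1}{3} = \left(- \frac{1}{3}\right) \left(-6\right) = 2$)
$\left(\left(r + c{\left(0,F \right)}\right) \left(-3\right)\right)^{3} = \left(\left(2 + \left(4 - 0\right)\right) \left(-3\right)\right)^{3} = \left(\left(2 + \left(4 + 0\right)\right) \left(-3\right)\right)^{3} = \left(\left(2 + 4\right) \left(-3\right)\right)^{3} = \left(6 \left(-3\right)\right)^{3} = \left(-18\right)^{3} = -5832$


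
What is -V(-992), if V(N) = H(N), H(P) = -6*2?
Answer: 12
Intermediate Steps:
H(P) = -12
V(N) = -12
-V(-992) = -1*(-12) = 12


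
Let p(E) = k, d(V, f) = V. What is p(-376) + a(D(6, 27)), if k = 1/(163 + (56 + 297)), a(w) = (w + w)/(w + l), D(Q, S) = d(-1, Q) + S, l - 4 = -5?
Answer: 26857/12900 ≈ 2.0819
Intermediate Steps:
l = -1 (l = 4 - 5 = -1)
D(Q, S) = -1 + S
a(w) = 2*w/(-1 + w) (a(w) = (w + w)/(w - 1) = (2*w)/(-1 + w) = 2*w/(-1 + w))
k = 1/516 (k = 1/(163 + 353) = 1/516 ≈ 0.0019380)
p(E) = 1/516
p(-376) + a(D(6, 27)) = 1/516 + 2*(-1 + 27)/(-1 + (-1 + 27)) = 1/516 + 2*26/(-1 + 26) = 1/516 + 2*26/25 = 1/516 + 2*26*(1/25) = 1/516 + 52/25 = 26857/12900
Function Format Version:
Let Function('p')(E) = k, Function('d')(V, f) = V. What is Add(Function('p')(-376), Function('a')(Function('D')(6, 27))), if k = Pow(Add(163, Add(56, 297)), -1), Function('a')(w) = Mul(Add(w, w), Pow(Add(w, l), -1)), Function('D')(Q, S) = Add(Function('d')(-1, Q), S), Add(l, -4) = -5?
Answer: Rational(26857, 12900) ≈ 2.0819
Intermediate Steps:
l = -1 (l = Add(4, -5) = -1)
Function('D')(Q, S) = Add(-1, S)
Function('a')(w) = Mul(2, w, Pow(Add(-1, w), -1)) (Function('a')(w) = Mul(Add(w, w), Pow(Add(w, -1), -1)) = Mul(Mul(2, w), Pow(Add(-1, w), -1)) = Mul(2, w, Pow(Add(-1, w), -1)))
k = Rational(1, 516) (k = Pow(Add(163, 353), -1) = Pow(516, -1) = Rational(1, 516) ≈ 0.0019380)
Function('p')(E) = Rational(1, 516)
Add(Function('p')(-376), Function('a')(Function('D')(6, 27))) = Add(Rational(1, 516), Mul(2, Add(-1, 27), Pow(Add(-1, Add(-1, 27)), -1))) = Add(Rational(1, 516), Mul(2, 26, Pow(Add(-1, 26), -1))) = Add(Rational(1, 516), Mul(2, 26, Pow(25, -1))) = Add(Rational(1, 516), Mul(2, 26, Rational(1, 25))) = Add(Rational(1, 516), Rational(52, 25)) = Rational(26857, 12900)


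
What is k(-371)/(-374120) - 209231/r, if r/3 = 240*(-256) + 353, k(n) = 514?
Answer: 39091652783/34280802660 ≈ 1.1403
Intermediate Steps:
r = -183261 (r = 3*(240*(-256) + 353) = 3*(-61440 + 353) = 3*(-61087) = -183261)
k(-371)/(-374120) - 209231/r = 514/(-374120) - 209231/(-183261) = 514*(-1/374120) - 209231*(-1/183261) = -257/187060 + 209231/183261 = 39091652783/34280802660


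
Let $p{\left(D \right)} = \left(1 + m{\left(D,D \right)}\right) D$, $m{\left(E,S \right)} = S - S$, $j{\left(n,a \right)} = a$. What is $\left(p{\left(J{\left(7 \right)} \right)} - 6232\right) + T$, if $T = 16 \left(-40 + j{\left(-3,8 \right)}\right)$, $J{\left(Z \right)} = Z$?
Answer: $-6737$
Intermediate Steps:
$m{\left(E,S \right)} = 0$
$p{\left(D \right)} = D$ ($p{\left(D \right)} = \left(1 + 0\right) D = 1 D = D$)
$T = -512$ ($T = 16 \left(-40 + 8\right) = 16 \left(-32\right) = -512$)
$\left(p{\left(J{\left(7 \right)} \right)} - 6232\right) + T = \left(7 - 6232\right) - 512 = -6225 - 512 = -6737$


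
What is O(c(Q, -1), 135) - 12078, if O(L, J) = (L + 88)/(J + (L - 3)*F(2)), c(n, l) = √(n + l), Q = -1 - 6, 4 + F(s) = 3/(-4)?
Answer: -4339379630/359297 + 18152*I*√2/359297 ≈ -12077.0 + 0.071447*I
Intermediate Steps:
F(s) = -19/4 (F(s) = -4 + 3/(-4) = -4 + 3*(-¼) = -4 - ¾ = -19/4)
Q = -7
c(n, l) = √(l + n)
O(L, J) = (88 + L)/(57/4 + J - 19*L/4) (O(L, J) = (L + 88)/(J + (L - 3)*(-19/4)) = (88 + L)/(J + (-3 + L)*(-19/4)) = (88 + L)/(J + (57/4 - 19*L/4)) = (88 + L)/(57/4 + J - 19*L/4))
O(c(Q, -1), 135) - 12078 = 4*(88 + √(-1 - 7))/(57 - 19*√(-1 - 7) + 4*135) - 12078 = 4*(88 + √(-8))/(57 - 38*I*√2 + 540) - 12078 = 4*(88 + 2*I*√2)/(57 - 38*I*√2 + 540) - 12078 = 4*(88 + 2*I*√2)/(597 - 38*I*√2) - 12078 = -12078 + 4*(88 + 2*I*√2)/(597 - 38*I*√2)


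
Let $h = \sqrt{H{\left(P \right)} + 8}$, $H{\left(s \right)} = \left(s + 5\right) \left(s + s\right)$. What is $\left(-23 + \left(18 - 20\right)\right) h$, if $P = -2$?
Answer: $- 50 i \approx - 50.0 i$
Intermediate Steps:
$H{\left(s \right)} = 2 s \left(5 + s\right)$ ($H{\left(s \right)} = \left(5 + s\right) 2 s = 2 s \left(5 + s\right)$)
$h = 2 i$ ($h = \sqrt{2 \left(-2\right) \left(5 - 2\right) + 8} = \sqrt{2 \left(-2\right) 3 + 8} = \sqrt{-12 + 8} = \sqrt{-4} = 2 i \approx 2.0 i$)
$\left(-23 + \left(18 - 20\right)\right) h = \left(-23 + \left(18 - 20\right)\right) 2 i = \left(-23 - 2\right) 2 i = - 25 \cdot 2 i = - 50 i$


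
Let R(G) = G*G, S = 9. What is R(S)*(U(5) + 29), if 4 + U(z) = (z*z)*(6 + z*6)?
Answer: 74925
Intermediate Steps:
R(G) = G**2
U(z) = -4 + z**2*(6 + 6*z) (U(z) = -4 + (z*z)*(6 + z*6) = -4 + z**2*(6 + 6*z))
R(S)*(U(5) + 29) = 9**2*((-4 + 6*5**2 + 6*5**3) + 29) = 81*((-4 + 6*25 + 6*125) + 29) = 81*((-4 + 150 + 750) + 29) = 81*(896 + 29) = 81*925 = 74925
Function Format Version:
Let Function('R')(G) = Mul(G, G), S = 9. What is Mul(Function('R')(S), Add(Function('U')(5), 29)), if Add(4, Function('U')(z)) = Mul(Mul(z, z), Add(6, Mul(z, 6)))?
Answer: 74925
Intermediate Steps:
Function('R')(G) = Pow(G, 2)
Function('U')(z) = Add(-4, Mul(Pow(z, 2), Add(6, Mul(6, z)))) (Function('U')(z) = Add(-4, Mul(Mul(z, z), Add(6, Mul(z, 6)))) = Add(-4, Mul(Pow(z, 2), Add(6, Mul(6, z)))))
Mul(Function('R')(S), Add(Function('U')(5), 29)) = Mul(Pow(9, 2), Add(Add(-4, Mul(6, Pow(5, 2)), Mul(6, Pow(5, 3))), 29)) = Mul(81, Add(Add(-4, Mul(6, 25), Mul(6, 125)), 29)) = Mul(81, Add(Add(-4, 150, 750), 29)) = Mul(81, Add(896, 29)) = Mul(81, 925) = 74925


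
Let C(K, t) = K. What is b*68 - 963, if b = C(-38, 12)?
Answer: -3547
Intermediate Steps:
b = -38
b*68 - 963 = -38*68 - 963 = -2584 - 963 = -3547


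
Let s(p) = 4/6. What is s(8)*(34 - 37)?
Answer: -2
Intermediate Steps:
s(p) = ⅔ (s(p) = 4*(⅙) = ⅔)
s(8)*(34 - 37) = 2*(34 - 37)/3 = (⅔)*(-3) = -2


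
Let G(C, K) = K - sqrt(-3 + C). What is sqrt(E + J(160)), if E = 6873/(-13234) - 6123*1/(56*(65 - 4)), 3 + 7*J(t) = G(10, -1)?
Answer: sqrt(-368278005657562 - 18247356710128*sqrt(7))/11301836 ≈ 1.8059*I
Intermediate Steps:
J(t) = -4/7 - sqrt(7)/7 (J(t) = -3/7 + (-1 - sqrt(-3 + 10))/7 = -3/7 + (-1 - sqrt(7))/7 = -3/7 + (-1/7 - sqrt(7)/7) = -4/7 - sqrt(7)/7)
E = -52254975/22603672 (E = 6873*(-1/13234) - 6123/(61*56) = -6873/13234 - 6123/3416 = -52254975/22603672 ≈ -2.3118)
sqrt(E + J(160)) = sqrt(-52254975/22603672 + (-4/7 - sqrt(7)/7)) = sqrt(-65171359/22603672 - sqrt(7)/7)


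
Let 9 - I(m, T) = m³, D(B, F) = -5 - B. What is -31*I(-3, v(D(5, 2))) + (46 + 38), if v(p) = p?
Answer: -1032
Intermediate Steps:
I(m, T) = 9 - m³
-31*I(-3, v(D(5, 2))) + (46 + 38) = -31*(9 - 1*(-3)³) + (46 + 38) = -31*(9 - 1*(-27)) + 84 = -31*(9 + 27) + 84 = -31*36 + 84 = -1116 + 84 = -1032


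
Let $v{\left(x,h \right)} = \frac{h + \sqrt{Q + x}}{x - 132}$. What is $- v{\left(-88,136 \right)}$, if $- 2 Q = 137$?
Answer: $\frac{34}{55} + \frac{i \sqrt{626}}{440} \approx 0.61818 + 0.056864 i$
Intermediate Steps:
$Q = - \frac{137}{2}$ ($Q = \left(- \frac{1}{2}\right) 137 = - \frac{137}{2} \approx -68.5$)
$v{\left(x,h \right)} = \frac{h + \sqrt{- \frac{137}{2} + x}}{-132 + x}$ ($v{\left(x,h \right)} = \frac{h + \sqrt{- \frac{137}{2} + x}}{x - 132} = \frac{h + \sqrt{- \frac{137}{2} + x}}{-132 + x}$)
$- v{\left(-88,136 \right)} = - \frac{136 + \frac{\sqrt{-274 + 4 \left(-88\right)}}{2}}{-132 - 88} = - \frac{136 + \frac{\sqrt{-274 - 352}}{2}}{-220} = - \frac{\left(-1\right) \left(136 + \frac{\sqrt{-626}}{2}\right)}{220} = - \frac{\left(-1\right) \left(136 + \frac{i \sqrt{626}}{2}\right)}{220} = - (- \frac{34}{55} - \frac{i \sqrt{626}}{440}) = \frac{34}{55} + \frac{i \sqrt{626}}{440}$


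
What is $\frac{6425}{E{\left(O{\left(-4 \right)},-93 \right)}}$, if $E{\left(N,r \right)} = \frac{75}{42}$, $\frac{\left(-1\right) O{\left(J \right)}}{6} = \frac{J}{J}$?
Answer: $3598$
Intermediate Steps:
$O{\left(J \right)} = -6$ ($O{\left(J \right)} = - 6 \frac{J}{J} = \left(-6\right) 1 = -6$)
$E{\left(N,r \right)} = \frac{25}{14}$ ($E{\left(N,r \right)} = 75 \cdot \frac{1}{42} = \frac{25}{14}$)
$\frac{6425}{E{\left(O{\left(-4 \right)},-93 \right)}} = \frac{6425}{\frac{25}{14}} = 6425 \cdot \frac{14}{25} = 3598$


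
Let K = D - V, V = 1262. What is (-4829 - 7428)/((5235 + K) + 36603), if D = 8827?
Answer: -12257/49403 ≈ -0.24810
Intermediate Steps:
K = 7565 (K = 8827 - 1*1262 = 8827 - 1262 = 7565)
(-4829 - 7428)/((5235 + K) + 36603) = (-4829 - 7428)/((5235 + 7565) + 36603) = -12257/(12800 + 36603) = -12257/49403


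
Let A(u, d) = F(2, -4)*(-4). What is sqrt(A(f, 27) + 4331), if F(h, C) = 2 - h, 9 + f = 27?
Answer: sqrt(4331) ≈ 65.810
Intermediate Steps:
f = 18 (f = -9 + 27 = 18)
A(u, d) = 0 (A(u, d) = (2 - 1*2)*(-4) = (2 - 2)*(-4) = 0*(-4) = 0)
sqrt(A(f, 27) + 4331) = sqrt(0 + 4331) = sqrt(4331)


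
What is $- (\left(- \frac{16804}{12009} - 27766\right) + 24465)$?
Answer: $\frac{39658513}{12009} \approx 3302.4$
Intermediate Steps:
$- (\left(- \frac{16804}{12009} - 27766\right) + 24465) = - (- \frac{333458698}{12009} + 24465) = \left(-1\right) \left(- \frac{39658513}{12009}\right) = \frac{39658513}{12009}$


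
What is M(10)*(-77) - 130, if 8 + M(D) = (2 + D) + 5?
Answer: -823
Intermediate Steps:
M(D) = -1 + D (M(D) = -8 + ((2 + D) + 5) = -8 + (7 + D) = -1 + D)
M(10)*(-77) - 130 = (-1 + 10)*(-77) - 130 = 9*(-77) - 130 = -693 - 130 = -823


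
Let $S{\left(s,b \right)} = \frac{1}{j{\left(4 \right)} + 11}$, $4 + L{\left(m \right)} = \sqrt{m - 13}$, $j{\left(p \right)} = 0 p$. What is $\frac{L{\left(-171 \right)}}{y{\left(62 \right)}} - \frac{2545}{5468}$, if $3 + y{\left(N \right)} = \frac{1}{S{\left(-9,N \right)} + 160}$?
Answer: $\frac{3137419}{3603412} - \frac{1761 i \sqrt{46}}{2636} \approx 0.87068 - 4.531 i$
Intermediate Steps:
$j{\left(p \right)} = 0$
$L{\left(m \right)} = -4 + \sqrt{-13 + m}$ ($L{\left(m \right)} = -4 + \sqrt{m - 13} = -4 + \sqrt{-13 + m}$)
$S{\left(s,b \right)} = \frac{1}{11}$ ($S{\left(s,b \right)} = \frac{1}{0 + 11} = \frac{1}{11}$)
$y{\left(N \right)} = - \frac{5272}{1761}$ ($y{\left(N \right)} = -3 + \frac{1}{\frac{1}{11} + 160} = -3 + \frac{1}{\frac{1761}{11}} = -3 + \frac{11}{1761} = - \frac{5272}{1761}$)
$\frac{L{\left(-171 \right)}}{y{\left(62 \right)}} - \frac{2545}{5468} = \frac{-4 + \sqrt{-13 - 171}}{- \frac{5272}{1761}} - \frac{2545}{5468} = \left(-4 + \sqrt{-184}\right) \left(- \frac{1761}{5272}\right) - \frac{2545}{5468} = \left(-4 + 2 i \sqrt{46}\right) \left(- \frac{1761}{5272}\right) - \frac{2545}{5468} = \left(\frac{1761}{1318} - \frac{1761 i \sqrt{46}}{2636}\right) - \frac{2545}{5468} = \frac{3137419}{3603412} - \frac{1761 i \sqrt{46}}{2636}$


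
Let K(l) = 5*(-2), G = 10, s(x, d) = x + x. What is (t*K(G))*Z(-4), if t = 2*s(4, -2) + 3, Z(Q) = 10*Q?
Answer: 7600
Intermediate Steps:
s(x, d) = 2*x
K(l) = -10
t = 19 (t = 2*(2*4) + 3 = 2*8 + 3 = 16 + 3 = 19)
(t*K(G))*Z(-4) = (19*(-10))*(10*(-4)) = -190*(-40) = 7600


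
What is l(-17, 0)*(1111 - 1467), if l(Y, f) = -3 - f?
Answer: 1068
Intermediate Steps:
l(-17, 0)*(1111 - 1467) = (-3 - 1*0)*(1111 - 1467) = (-3 + 0)*(-356) = -3*(-356) = 1068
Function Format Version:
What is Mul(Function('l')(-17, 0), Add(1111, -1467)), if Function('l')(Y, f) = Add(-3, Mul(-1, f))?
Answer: 1068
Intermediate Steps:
Mul(Function('l')(-17, 0), Add(1111, -1467)) = Mul(Add(-3, Mul(-1, 0)), Add(1111, -1467)) = Mul(Add(-3, 0), -356) = Mul(-3, -356) = 1068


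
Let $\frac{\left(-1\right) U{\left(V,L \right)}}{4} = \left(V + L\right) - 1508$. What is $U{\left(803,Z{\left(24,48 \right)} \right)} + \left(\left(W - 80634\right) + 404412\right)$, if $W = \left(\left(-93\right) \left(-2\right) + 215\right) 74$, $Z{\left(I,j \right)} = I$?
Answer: $356176$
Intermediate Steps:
$W = 29674$ ($W = \left(186 + 215\right) 74 = 401 \cdot 74 = 29674$)
$U{\left(V,L \right)} = 6032 - 4 L - 4 V$ ($U{\left(V,L \right)} = - 4 \left(\left(V + L\right) - 1508\right) = - 4 \left(\left(L + V\right) - 1508\right) = - 4 \left(-1508 + L + V\right) = 6032 - 4 L - 4 V$)
$U{\left(803,Z{\left(24,48 \right)} \right)} + \left(\left(W - 80634\right) + 404412\right) = \left(6032 - 96 - 3212\right) + \left(\left(29674 - 80634\right) + 404412\right) = \left(6032 - 96 - 3212\right) + \left(-50960 + 404412\right) = 2724 + 353452 = 356176$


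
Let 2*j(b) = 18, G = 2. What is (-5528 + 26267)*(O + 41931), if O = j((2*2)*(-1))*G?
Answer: 869980311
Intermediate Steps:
j(b) = 9 (j(b) = (1/2)*18 = 9)
O = 18 (O = 9*2 = 18)
(-5528 + 26267)*(O + 41931) = (-5528 + 26267)*(18 + 41931) = 20739*41949 = 869980311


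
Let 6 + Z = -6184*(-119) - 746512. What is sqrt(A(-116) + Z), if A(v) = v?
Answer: I*sqrt(10738) ≈ 103.62*I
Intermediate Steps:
Z = -10622 (Z = -6 + (-6184*(-119) - 746512) = -6 + (735896 - 746512) = -6 - 10616 = -10622)
sqrt(A(-116) + Z) = sqrt(-116 - 10622) = sqrt(-10738) = I*sqrt(10738)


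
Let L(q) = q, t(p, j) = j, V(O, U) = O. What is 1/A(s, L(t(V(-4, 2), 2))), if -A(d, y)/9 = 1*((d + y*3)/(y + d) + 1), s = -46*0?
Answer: -1/36 ≈ -0.027778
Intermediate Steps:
s = 0
A(d, y) = -9 - 9*(d + 3*y)/(d + y) (A(d, y) = -9*((d + y*3)/(y + d) + 1) = -9*((d + 3*y)/(d + y) + 1) = -9*(1 + (d + 3*y)/(d + y)) = -9 - 9*(d + 3*y)/(d + y))
1/A(s, L(t(V(-4, 2), 2))) = 1/(18*(-1*0 - 2*2)/(0 + 2)) = 1/(18*(0 - 4)/2) = 1/(18*(½)*(-4)) = 1/(-36) = -1/36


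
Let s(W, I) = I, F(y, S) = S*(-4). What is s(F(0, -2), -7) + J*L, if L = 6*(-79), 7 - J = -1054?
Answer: -502921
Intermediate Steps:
F(y, S) = -4*S
J = 1061 (J = 7 - 1*(-1054) = 7 + 1054 = 1061)
L = -474
s(F(0, -2), -7) + J*L = -7 + 1061*(-474) = -7 - 502914 = -502921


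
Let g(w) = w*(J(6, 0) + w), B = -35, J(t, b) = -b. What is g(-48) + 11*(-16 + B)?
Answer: 1743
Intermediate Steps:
g(w) = w² (g(w) = w*(-1*0 + w) = w*(0 + w) = w*w = w²)
g(-48) + 11*(-16 + B) = (-48)² + 11*(-16 - 35) = 2304 + 11*(-51) = 2304 - 561 = 1743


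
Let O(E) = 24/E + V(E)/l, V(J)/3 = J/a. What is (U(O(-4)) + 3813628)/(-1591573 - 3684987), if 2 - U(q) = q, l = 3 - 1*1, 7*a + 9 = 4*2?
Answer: -1906797/2638280 ≈ -0.72274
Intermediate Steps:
a = -1/7 (a = -9/7 + (4*2)/7 = -9/7 + (1/7)*8 = -9/7 + 8/7 = -1/7 ≈ -0.14286)
V(J) = -21*J (V(J) = 3*(J/(-1/7)) = 3*(J*(-7)) = 3*(-7*J) = -21*J)
l = 2 (l = 3 - 1 = 2)
O(E) = 24/E - 21*E/2
U(q) = 2 - q
(U(O(-4)) + 3813628)/(-1591573 - 3684987) = ((2 - (24/(-4) - 21/2*(-4))) + 3813628)/(-1591573 - 3684987) = ((2 - (24*(-1/4) + 42)) + 3813628)/(-5276560) = ((2 - (-6 + 42)) + 3813628)*(-1/5276560) = ((2 - 1*36) + 3813628)*(-1/5276560) = ((2 - 36) + 3813628)*(-1/5276560) = (-34 + 3813628)*(-1/5276560) = 3813594*(-1/5276560) = -1906797/2638280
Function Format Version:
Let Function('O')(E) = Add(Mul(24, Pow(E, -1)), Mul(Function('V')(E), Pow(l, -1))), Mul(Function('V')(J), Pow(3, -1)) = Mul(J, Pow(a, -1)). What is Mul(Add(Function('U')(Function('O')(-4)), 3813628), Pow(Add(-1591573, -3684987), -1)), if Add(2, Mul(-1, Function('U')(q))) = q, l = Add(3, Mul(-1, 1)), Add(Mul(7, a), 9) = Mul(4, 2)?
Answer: Rational(-1906797, 2638280) ≈ -0.72274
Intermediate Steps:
a = Rational(-1, 7) (a = Add(Rational(-9, 7), Mul(Rational(1, 7), Mul(4, 2))) = Add(Rational(-9, 7), Mul(Rational(1, 7), 8)) = Add(Rational(-9, 7), Rational(8, 7)) = Rational(-1, 7) ≈ -0.14286)
Function('V')(J) = Mul(-21, J) (Function('V')(J) = Mul(3, Mul(J, Pow(Rational(-1, 7), -1))) = Mul(3, Mul(J, -7)) = Mul(3, Mul(-7, J)) = Mul(-21, J))
l = 2 (l = Add(3, -1) = 2)
Function('O')(E) = Add(Mul(24, Pow(E, -1)), Mul(Rational(-21, 2), E)) (Function('O')(E) = Add(Mul(24, Pow(E, -1)), Mul(Mul(-21, E), Pow(2, -1))) = Add(Mul(24, Pow(E, -1)), Mul(Mul(-21, E), Rational(1, 2))) = Add(Mul(24, Pow(E, -1)), Mul(Rational(-21, 2), E)))
Function('U')(q) = Add(2, Mul(-1, q))
Mul(Add(Function('U')(Function('O')(-4)), 3813628), Pow(Add(-1591573, -3684987), -1)) = Mul(Add(Add(2, Mul(-1, Add(Mul(24, Pow(-4, -1)), Mul(Rational(-21, 2), -4)))), 3813628), Pow(Add(-1591573, -3684987), -1)) = Mul(Add(Add(2, Mul(-1, Add(Mul(24, Rational(-1, 4)), 42))), 3813628), Pow(-5276560, -1)) = Mul(Add(Add(2, Mul(-1, Add(-6, 42))), 3813628), Rational(-1, 5276560)) = Mul(Add(Add(2, Mul(-1, 36)), 3813628), Rational(-1, 5276560)) = Mul(Add(Add(2, -36), 3813628), Rational(-1, 5276560)) = Mul(Add(-34, 3813628), Rational(-1, 5276560)) = Mul(3813594, Rational(-1, 5276560)) = Rational(-1906797, 2638280)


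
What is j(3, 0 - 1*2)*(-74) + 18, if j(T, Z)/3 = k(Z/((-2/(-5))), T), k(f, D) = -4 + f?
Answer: 2016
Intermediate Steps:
j(T, Z) = -12 + 15*Z/2 (j(T, Z) = 3*(-4 + Z/((-2/(-5)))) = 3*(-4 + Z/((-2*(-⅕)))) = 3*(-4 + Z/(⅖)) = 3*(-4 + Z*(5/2)) = 3*(-4 + 5*Z/2) = -12 + 15*Z/2)
j(3, 0 - 1*2)*(-74) + 18 = (-12 + 15*(0 - 1*2)/2)*(-74) + 18 = (-12 + 15*(0 - 2)/2)*(-74) + 18 = (-12 + (15/2)*(-2))*(-74) + 18 = (-12 - 15)*(-74) + 18 = -27*(-74) + 18 = 1998 + 18 = 2016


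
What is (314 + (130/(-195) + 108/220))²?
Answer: 2681271961/27225 ≈ 98486.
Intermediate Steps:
(314 + (130/(-195) + 108/220))² = (314 + (130*(-1/195) + 108*(1/220)))² = (314 + (-⅔ + 27/55))² = (314 - 29/165)² = (51781/165)² = 2681271961/27225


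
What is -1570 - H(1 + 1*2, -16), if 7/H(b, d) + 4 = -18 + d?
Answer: -59653/38 ≈ -1569.8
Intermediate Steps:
H(b, d) = 7/(-22 + d) (H(b, d) = 7/(-4 + (-18 + d)) = 7/(-22 + d))
-1570 - H(1 + 1*2, -16) = -1570 - 7/(-22 - 16) = -1570 - 7/(-38) = -1570 - 7*(-1)/38 = -1570 - 1*(-7/38) = -1570 + 7/38 = -59653/38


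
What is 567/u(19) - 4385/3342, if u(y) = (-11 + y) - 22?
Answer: -69868/1671 ≈ -41.812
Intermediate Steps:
u(y) = -33 + y
567/u(19) - 4385/3342 = 567/(-33 + 19) - 4385/3342 = 567/(-14) - 4385*1/3342 = 567*(-1/14) - 4385/3342 = -81/2 - 4385/3342 = -69868/1671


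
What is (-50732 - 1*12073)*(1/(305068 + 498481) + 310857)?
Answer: -15687987561980670/803549 ≈ -1.9523e+10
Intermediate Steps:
(-50732 - 1*12073)*(1/(305068 + 498481) + 310857) = (-50732 - 12073)*(1/803549 + 310857) = -62805*(1/803549 + 310857) = -62805*249788831494/803549 = -15687987561980670/803549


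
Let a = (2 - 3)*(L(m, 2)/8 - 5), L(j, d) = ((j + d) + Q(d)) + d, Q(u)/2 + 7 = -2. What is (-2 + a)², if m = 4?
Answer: 289/16 ≈ 18.063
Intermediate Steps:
Q(u) = -18 (Q(u) = -14 + 2*(-2) = -14 - 4 = -18)
L(j, d) = -18 + j + 2*d (L(j, d) = ((j + d) - 18) + d = ((d + j) - 18) + d = (-18 + d + j) + d = -18 + j + 2*d)
a = 25/4 (a = (2 - 3)*((-18 + 4 + 2*2)/8 - 5) = -((-18 + 4 + 4)*(⅛) - 5) = -(-10*⅛ - 5) = -(-5/4 - 5) = -1*(-25/4) = 25/4 ≈ 6.2500)
(-2 + a)² = (-2 + 25/4)² = (17/4)² = 289/16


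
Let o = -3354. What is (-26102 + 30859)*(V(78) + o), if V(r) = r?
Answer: -15583932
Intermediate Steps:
(-26102 + 30859)*(V(78) + o) = (-26102 + 30859)*(78 - 3354) = 4757*(-3276) = -15583932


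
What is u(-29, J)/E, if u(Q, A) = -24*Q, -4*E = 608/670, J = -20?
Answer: -58290/19 ≈ -3067.9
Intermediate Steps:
E = -76/335 (E = -152/670 = -¼*304/335 = -76/335 ≈ -0.22687)
u(-29, J)/E = (-24*(-29))/(-76/335) = 696*(-335/76) = -58290/19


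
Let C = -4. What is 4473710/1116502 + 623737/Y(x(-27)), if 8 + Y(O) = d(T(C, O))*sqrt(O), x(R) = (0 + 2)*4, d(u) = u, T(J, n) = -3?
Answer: 348204040842/558251 - 1871211*sqrt(2)/4 ≈ -37832.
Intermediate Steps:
x(R) = 8 (x(R) = 2*4 = 8)
Y(O) = -8 - 3*sqrt(O)
4473710/1116502 + 623737/Y(x(-27)) = 4473710/1116502 + 623737/(-8 - 6*sqrt(2)) = 4473710*(1/1116502) + 623737/(-8 - 6*sqrt(2)) = 2236855/558251 + 623737/(-8 - 6*sqrt(2))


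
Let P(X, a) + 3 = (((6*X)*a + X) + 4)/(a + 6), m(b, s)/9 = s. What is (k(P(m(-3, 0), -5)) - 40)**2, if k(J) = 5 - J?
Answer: 1296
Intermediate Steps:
m(b, s) = 9*s
P(X, a) = -3 + (4 + X + 6*X*a)/(6 + a) (P(X, a) = -3 + (((6*X)*a + X) + 4)/(a + 6) = -3 + ((6*X*a + X) + 4)/(6 + a) = -3 + ((X + 6*X*a) + 4)/(6 + a) = -3 + (4 + X + 6*X*a)/(6 + a))
(k(P(m(-3, 0), -5)) - 40)**2 = ((5 - (-14 + 9*0 - 3*(-5) + 6*(9*0)*(-5))/(6 - 5)) - 40)**2 = ((5 - (-14 + 0 + 15 + 6*0*(-5))/1) - 40)**2 = ((5 - (-14 + 0 + 15 + 0)) - 40)**2 = ((5 - 1) - 40)**2 = (4 - 40)**2 = (-36)**2 = 1296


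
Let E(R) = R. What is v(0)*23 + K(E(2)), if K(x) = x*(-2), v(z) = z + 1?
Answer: 19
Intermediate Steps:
v(z) = 1 + z
K(x) = -2*x
v(0)*23 + K(E(2)) = (1 + 0)*23 - 2*2 = 1*23 - 4 = 23 - 4 = 19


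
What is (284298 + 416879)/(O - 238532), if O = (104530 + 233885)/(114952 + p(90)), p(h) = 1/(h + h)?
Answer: -14508306431897/4935490807352 ≈ -2.9396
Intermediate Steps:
p(h) = 1/(2*h)
O = 60914700/20691361 (O = (104530 + 233885)/(114952 + (½)/90) = 338415/(114952 + (½)*(1/90)) = 338415/(114952 + 1/180) = 338415/(20691361/180) = 338415*(180/20691361) = 60914700/20691361 ≈ 2.9440)
(284298 + 416879)/(O - 238532) = (284298 + 416879)/(60914700/20691361 - 238532) = 701177/(-4935490807352/20691361) = 701177*(-20691361/4935490807352) = -14508306431897/4935490807352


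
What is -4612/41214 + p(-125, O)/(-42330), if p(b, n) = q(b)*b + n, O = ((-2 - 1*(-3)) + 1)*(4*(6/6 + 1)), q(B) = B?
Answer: -46658563/96921590 ≈ -0.48141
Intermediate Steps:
O = 16 (O = ((-2 + 3) + 1)*(4*(6*(⅙) + 1)) = (1 + 1)*(4*(1 + 1)) = 2*(4*2) = 2*8 = 16)
p(b, n) = n + b² (p(b, n) = b*b + n = b² + n = n + b²)
-4612/41214 + p(-125, O)/(-42330) = -4612/41214 + (16 + (-125)²)/(-42330) = -4612*1/41214 + (16 + 15625)*(-1/42330) = -2306/20607 + 15641*(-1/42330) = -2306/20607 - 15641/42330 = -46658563/96921590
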